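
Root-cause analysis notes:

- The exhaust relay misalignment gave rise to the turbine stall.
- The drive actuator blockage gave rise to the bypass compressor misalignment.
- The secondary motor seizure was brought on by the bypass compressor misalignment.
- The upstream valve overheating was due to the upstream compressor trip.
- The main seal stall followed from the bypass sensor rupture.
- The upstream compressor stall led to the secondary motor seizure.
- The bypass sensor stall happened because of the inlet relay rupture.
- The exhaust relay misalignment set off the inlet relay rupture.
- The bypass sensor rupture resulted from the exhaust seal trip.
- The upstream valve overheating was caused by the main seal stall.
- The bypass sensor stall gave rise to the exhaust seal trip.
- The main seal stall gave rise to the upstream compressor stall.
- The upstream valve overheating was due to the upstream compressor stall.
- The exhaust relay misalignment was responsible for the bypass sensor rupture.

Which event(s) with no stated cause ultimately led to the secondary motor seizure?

Tracing upstream from the secondary motor seizure: the secondary motor seizure ← the upstream compressor stall ← the main seal stall ← the bypass sensor rupture ← the exhaust relay misalignment.
A separate upstream branch: the secondary motor seizure ← the bypass compressor misalignment ← the drive actuator blockage.
Each of those chain origins has no stated cause.

the drive actuator blockage, the exhaust relay misalignment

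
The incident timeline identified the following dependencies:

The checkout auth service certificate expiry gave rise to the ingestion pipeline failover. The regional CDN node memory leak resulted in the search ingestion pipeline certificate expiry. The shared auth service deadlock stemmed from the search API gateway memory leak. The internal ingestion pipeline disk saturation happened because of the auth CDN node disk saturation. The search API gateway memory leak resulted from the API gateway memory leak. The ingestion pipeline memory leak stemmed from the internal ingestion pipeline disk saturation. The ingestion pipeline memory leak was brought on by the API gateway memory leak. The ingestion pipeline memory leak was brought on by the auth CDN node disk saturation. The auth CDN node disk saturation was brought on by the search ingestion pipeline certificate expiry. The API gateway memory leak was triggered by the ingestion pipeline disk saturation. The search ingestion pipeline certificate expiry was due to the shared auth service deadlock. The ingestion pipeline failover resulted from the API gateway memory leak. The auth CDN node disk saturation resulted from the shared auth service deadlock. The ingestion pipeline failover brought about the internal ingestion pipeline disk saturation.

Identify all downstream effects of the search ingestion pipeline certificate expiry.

the auth CDN node disk saturation, the ingestion pipeline memory leak, the internal ingestion pipeline disk saturation

Direct effects: the auth CDN node disk saturation.
2 steps out: the internal ingestion pipeline disk saturation, the ingestion pipeline memory leak.
Not reachable from it: the regional CDN node memory leak, the ingestion pipeline disk saturation, the API gateway memory leak, the checkout auth service certificate expiry, the search API gateway memory leak, the shared auth service deadlock, the ingestion pipeline failover.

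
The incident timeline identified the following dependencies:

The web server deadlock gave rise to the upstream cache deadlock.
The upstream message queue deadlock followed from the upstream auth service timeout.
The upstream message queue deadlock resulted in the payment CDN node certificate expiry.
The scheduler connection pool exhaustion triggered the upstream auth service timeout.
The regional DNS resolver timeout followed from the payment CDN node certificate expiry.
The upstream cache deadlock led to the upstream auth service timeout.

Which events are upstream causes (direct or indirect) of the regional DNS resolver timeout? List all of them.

the payment CDN node certificate expiry, the scheduler connection pool exhaustion, the upstream auth service timeout, the upstream cache deadlock, the upstream message queue deadlock, the web server deadlock

Immediate cause of the regional DNS resolver timeout: the payment CDN node certificate expiry.
Further upstream: the web server deadlock, the scheduler connection pool exhaustion, the upstream cache deadlock, the upstream auth service timeout, the upstream message queue deadlock.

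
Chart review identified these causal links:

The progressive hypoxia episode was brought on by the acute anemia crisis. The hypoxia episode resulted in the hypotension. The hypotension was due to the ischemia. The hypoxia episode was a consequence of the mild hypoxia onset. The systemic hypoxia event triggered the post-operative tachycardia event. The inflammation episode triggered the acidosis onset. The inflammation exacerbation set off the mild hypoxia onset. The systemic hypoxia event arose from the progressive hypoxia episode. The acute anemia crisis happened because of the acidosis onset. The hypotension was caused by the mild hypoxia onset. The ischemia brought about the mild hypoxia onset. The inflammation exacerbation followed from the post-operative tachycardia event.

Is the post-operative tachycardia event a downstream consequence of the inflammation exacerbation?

No

The inflammation exacerbation leads to the mild hypoxia onset, the hypoxia episode, the hypotension; the post-operative tachycardia event is not among them.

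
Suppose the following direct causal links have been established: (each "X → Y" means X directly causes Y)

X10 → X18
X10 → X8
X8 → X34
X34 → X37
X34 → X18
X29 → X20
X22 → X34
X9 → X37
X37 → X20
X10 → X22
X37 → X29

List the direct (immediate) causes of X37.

Upstream contributors include X10, X8, X22, but only X34, X9 feed directly into X37.

X34, X9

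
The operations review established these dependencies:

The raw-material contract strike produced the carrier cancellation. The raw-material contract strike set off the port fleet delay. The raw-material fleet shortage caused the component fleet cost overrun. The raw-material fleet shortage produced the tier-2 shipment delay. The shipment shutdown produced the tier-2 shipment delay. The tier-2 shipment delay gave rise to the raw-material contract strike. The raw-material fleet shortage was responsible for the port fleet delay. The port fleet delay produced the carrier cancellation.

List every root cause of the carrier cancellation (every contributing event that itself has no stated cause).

the raw-material fleet shortage, the shipment shutdown

Tracing upstream from the carrier cancellation: the carrier cancellation ← the port fleet delay ← the raw-material fleet shortage.
A separate upstream branch: the carrier cancellation ← the raw-material contract strike ← the tier-2 shipment delay ← the shipment shutdown.
Each of those chain origins has no stated cause.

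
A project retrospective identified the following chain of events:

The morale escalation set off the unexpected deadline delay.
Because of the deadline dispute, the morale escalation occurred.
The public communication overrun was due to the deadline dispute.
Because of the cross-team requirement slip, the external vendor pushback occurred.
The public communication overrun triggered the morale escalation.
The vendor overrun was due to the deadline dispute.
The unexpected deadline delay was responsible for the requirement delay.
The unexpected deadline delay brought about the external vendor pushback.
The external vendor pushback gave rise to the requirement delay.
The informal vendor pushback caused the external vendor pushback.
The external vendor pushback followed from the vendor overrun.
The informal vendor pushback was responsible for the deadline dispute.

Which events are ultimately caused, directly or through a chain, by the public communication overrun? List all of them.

Direct effects: the morale escalation.
2 steps out: the unexpected deadline delay.
3 steps out: the external vendor pushback, the requirement delay.
Not reachable from it: the informal vendor pushback, the deadline dispute, the vendor overrun, the cross-team requirement slip.

the external vendor pushback, the morale escalation, the requirement delay, the unexpected deadline delay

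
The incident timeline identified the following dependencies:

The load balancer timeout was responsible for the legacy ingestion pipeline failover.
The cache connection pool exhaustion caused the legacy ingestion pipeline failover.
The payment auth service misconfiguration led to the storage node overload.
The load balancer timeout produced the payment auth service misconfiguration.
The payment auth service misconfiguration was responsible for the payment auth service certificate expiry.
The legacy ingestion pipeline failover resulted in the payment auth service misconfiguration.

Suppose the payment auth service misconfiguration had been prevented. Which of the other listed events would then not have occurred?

Downstream of the payment auth service misconfiguration: the storage node overload, the payment auth service certificate expiry.

the payment auth service certificate expiry, the storage node overload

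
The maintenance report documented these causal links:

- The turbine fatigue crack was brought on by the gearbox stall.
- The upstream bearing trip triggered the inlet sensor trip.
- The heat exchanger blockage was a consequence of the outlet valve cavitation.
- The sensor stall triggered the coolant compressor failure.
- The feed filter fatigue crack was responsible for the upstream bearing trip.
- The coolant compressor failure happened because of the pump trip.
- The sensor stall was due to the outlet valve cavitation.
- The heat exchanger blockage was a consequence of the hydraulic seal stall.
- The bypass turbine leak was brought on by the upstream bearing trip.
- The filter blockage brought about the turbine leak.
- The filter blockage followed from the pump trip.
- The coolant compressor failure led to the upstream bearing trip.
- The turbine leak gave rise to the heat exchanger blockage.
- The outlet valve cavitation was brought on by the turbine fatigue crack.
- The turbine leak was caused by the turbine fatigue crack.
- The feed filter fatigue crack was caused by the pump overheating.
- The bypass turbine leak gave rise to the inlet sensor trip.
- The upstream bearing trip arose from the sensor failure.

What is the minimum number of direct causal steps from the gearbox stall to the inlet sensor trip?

6

Shortest chain: the gearbox stall → the turbine fatigue crack → the outlet valve cavitation → the sensor stall → the coolant compressor failure → the upstream bearing trip → the inlet sensor trip.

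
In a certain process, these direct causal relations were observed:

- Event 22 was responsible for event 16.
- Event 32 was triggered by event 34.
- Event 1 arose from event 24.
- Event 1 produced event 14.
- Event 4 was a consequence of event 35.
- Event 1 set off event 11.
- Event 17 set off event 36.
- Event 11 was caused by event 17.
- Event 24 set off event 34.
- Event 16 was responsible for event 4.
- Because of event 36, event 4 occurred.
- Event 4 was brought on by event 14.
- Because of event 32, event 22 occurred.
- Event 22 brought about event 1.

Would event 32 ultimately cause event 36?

Event 32 leads to event 22, event 1, event 14, event 16, event 4, event 11; event 36 is not among them.

No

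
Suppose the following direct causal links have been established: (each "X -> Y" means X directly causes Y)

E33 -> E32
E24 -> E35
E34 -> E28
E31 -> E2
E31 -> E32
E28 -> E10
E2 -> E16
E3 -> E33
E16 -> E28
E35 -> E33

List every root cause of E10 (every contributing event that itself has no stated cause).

E31, E34

Tracing upstream from E10: E10 ← E28 ← E16 ← E2 ← E31.
A separate upstream branch: E10 ← E28 ← E34.
Each of those chain origins has no stated cause.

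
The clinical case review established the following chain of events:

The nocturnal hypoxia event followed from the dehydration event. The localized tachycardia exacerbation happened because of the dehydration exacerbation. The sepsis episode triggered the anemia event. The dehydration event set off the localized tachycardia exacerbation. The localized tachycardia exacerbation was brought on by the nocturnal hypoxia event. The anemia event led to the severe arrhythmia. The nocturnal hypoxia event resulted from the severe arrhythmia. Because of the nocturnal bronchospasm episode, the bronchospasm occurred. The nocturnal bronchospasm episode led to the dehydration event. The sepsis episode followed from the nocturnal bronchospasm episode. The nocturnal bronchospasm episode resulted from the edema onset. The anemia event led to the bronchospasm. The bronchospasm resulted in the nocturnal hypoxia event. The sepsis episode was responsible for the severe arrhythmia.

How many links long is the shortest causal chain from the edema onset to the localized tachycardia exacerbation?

3

Shortest chain: the edema onset → the nocturnal bronchospasm episode → the dehydration event → the localized tachycardia exacerbation.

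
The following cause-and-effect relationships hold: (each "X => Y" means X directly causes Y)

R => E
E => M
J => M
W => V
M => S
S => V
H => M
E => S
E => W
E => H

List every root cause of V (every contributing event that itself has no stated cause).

Tracing upstream from V: V ← W ← E ← R.
A separate upstream branch: V ← S ← M ← J.
Each of those chain origins has no stated cause.

J, R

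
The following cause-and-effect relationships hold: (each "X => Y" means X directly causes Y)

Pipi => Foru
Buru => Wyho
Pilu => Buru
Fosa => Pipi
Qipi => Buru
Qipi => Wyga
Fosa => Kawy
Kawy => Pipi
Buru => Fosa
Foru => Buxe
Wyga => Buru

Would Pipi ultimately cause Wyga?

No

Pipi leads to Foru, Buxe; Wyga is not among them.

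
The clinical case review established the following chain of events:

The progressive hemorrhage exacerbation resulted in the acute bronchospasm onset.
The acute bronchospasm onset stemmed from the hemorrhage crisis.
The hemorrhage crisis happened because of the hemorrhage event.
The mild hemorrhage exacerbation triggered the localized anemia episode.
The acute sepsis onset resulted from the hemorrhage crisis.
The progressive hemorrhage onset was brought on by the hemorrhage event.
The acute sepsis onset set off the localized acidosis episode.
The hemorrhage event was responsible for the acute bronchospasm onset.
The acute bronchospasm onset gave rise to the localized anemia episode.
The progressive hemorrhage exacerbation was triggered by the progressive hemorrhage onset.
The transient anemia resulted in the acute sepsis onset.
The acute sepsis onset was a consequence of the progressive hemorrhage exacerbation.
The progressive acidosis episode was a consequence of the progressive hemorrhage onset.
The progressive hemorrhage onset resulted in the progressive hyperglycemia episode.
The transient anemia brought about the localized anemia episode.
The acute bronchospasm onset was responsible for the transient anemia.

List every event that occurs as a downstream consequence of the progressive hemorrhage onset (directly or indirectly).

Direct effects: the progressive hemorrhage exacerbation, the progressive hyperglycemia episode, the progressive acidosis episode.
2 steps out: the acute bronchospasm onset, the acute sepsis onset.
3 steps out: the transient anemia, the localized anemia episode, the localized acidosis episode.
Not reachable from it: the hemorrhage event, the hemorrhage crisis, the mild hemorrhage exacerbation.

the acute bronchospasm onset, the acute sepsis onset, the localized acidosis episode, the localized anemia episode, the progressive acidosis episode, the progressive hemorrhage exacerbation, the progressive hyperglycemia episode, the transient anemia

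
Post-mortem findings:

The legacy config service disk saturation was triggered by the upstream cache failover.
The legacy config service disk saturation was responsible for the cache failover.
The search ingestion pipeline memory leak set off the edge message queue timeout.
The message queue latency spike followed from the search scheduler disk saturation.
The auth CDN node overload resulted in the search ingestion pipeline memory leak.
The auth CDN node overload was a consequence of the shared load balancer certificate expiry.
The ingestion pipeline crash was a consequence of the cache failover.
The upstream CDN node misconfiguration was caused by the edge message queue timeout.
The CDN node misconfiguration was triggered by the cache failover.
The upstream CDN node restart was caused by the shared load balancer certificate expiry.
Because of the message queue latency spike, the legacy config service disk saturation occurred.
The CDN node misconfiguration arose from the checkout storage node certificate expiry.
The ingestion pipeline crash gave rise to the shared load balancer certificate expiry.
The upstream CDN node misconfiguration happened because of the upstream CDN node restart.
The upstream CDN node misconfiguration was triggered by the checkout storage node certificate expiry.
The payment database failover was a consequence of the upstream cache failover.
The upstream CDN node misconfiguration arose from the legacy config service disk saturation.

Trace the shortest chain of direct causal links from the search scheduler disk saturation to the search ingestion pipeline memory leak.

the search scheduler disk saturation → the message queue latency spike → the legacy config service disk saturation → the cache failover → the ingestion pipeline crash → the shared load balancer certificate expiry → the auth CDN node overload → the search ingestion pipeline memory leak

the search scheduler disk saturation → the message queue latency spike
the message queue latency spike → the legacy config service disk saturation
the legacy config service disk saturation → the cache failover
the cache failover → the ingestion pipeline crash
the ingestion pipeline crash → the shared load balancer certificate expiry
the shared load balancer certificate expiry → the auth CDN node overload
the auth CDN node overload → the search ingestion pipeline memory leak
Length: 7 steps.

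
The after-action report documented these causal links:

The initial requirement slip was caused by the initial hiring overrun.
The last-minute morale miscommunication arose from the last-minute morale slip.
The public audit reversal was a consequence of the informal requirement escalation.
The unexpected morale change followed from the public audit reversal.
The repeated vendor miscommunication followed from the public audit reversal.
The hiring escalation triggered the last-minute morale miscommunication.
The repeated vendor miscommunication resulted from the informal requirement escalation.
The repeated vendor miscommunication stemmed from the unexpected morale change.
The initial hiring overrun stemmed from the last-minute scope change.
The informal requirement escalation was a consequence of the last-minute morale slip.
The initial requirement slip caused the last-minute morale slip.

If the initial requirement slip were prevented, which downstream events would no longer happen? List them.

the informal requirement escalation, the last-minute morale slip, the public audit reversal, the repeated vendor miscommunication, the unexpected morale change

Downstream of the initial requirement slip: the last-minute morale slip, the informal requirement escalation, the last-minute morale miscommunication, the public audit reversal, the unexpected morale change, the repeated vendor miscommunication.
Of those, still caused via another path: the last-minute morale miscommunication.
The remainder have no surviving cause.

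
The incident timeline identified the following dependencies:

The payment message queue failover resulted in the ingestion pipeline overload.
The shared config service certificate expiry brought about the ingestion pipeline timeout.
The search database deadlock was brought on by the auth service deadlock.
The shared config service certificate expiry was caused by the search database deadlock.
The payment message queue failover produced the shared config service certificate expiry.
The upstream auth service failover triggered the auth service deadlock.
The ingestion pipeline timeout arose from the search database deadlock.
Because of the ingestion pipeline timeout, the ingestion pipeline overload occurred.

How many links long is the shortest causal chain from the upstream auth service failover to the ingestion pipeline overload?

Shortest chain: the upstream auth service failover → the auth service deadlock → the search database deadlock → the ingestion pipeline timeout → the ingestion pipeline overload.

4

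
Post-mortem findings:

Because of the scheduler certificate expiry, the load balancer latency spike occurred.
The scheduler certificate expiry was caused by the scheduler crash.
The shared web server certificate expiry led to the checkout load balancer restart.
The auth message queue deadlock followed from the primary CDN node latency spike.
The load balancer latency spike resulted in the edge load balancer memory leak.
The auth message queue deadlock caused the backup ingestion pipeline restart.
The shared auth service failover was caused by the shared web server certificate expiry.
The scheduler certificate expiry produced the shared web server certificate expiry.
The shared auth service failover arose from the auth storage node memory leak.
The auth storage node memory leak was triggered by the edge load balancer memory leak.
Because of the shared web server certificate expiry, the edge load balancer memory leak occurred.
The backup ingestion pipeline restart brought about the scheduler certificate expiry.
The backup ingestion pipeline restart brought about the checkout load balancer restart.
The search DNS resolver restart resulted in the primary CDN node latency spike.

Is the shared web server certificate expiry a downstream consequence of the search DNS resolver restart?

Yes

There is a causal chain: the search DNS resolver restart → the primary CDN node latency spike → the auth message queue deadlock → the backup ingestion pipeline restart → the scheduler certificate expiry → the shared web server certificate expiry.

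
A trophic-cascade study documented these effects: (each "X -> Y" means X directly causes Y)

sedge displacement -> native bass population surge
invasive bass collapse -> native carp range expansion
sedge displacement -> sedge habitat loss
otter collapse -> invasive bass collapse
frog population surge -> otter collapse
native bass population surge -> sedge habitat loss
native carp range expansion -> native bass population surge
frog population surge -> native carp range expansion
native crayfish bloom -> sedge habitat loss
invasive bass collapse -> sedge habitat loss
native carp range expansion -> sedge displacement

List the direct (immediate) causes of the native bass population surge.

Upstream contributors include the frog population surge, the otter collapse, the invasive bass collapse, but only the native carp range expansion, the sedge displacement feed directly into the native bass population surge.

the native carp range expansion, the sedge displacement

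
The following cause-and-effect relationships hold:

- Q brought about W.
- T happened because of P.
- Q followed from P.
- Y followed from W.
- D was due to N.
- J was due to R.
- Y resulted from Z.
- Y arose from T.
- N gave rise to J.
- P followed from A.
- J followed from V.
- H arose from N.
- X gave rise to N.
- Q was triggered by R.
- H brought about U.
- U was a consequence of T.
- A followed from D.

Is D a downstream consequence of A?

No

A leads to P, T, U, Q, W, Y; D is not among them.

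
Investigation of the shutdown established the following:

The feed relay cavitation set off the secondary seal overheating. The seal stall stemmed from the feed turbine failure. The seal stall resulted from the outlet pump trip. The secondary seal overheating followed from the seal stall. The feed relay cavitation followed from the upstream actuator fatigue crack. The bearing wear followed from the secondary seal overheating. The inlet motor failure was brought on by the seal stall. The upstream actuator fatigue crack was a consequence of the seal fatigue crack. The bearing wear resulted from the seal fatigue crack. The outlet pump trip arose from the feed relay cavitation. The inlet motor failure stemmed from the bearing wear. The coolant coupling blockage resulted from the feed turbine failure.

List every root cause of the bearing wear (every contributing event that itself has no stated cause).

Tracing upstream from the bearing wear: the bearing wear ← the secondary seal overheating ← the seal stall ← the feed turbine failure.
A separate upstream branch: the bearing wear ← the seal fatigue crack.
Each of those chain origins has no stated cause.

the feed turbine failure, the seal fatigue crack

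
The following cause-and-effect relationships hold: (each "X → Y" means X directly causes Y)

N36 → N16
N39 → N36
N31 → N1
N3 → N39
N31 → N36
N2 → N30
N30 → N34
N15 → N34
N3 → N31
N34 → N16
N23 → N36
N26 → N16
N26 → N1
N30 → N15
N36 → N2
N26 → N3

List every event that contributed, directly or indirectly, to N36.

N23, N26, N3, N31, N39

Immediate causes of N36: N31, N39, N23.
Further upstream: N26, N3.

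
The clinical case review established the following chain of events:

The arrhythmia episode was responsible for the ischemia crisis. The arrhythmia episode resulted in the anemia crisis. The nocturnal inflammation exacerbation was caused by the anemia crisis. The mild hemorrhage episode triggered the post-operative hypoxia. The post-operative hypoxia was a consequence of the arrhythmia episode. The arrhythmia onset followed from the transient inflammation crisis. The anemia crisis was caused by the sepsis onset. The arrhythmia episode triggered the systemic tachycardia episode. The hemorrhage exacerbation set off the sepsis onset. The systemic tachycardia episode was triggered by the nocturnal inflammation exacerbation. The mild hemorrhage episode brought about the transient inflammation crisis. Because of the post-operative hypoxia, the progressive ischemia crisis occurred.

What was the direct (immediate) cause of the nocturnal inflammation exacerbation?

the anemia crisis

Upstream contributors include the hemorrhage exacerbation, the sepsis onset, the arrhythmia episode, but only the anemia crisis feeds directly into the nocturnal inflammation exacerbation.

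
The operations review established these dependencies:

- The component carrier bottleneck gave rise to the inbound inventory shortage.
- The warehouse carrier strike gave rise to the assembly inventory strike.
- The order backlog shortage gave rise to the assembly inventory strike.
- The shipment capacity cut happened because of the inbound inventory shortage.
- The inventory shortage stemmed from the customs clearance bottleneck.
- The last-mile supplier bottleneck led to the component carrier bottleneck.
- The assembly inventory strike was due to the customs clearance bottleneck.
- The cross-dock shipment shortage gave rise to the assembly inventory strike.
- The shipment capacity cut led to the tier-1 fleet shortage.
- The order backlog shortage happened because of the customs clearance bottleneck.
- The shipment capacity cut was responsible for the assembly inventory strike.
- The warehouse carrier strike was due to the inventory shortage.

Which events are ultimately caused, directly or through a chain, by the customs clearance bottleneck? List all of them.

the assembly inventory strike, the inventory shortage, the order backlog shortage, the warehouse carrier strike

Direct effects: the inventory shortage, the order backlog shortage, the assembly inventory strike.
2 steps out: the warehouse carrier strike.
Not reachable from it: the last-mile supplier bottleneck, the component carrier bottleneck, the inbound inventory shortage, the cross-dock shipment shortage, the shipment capacity cut, the tier-1 fleet shortage.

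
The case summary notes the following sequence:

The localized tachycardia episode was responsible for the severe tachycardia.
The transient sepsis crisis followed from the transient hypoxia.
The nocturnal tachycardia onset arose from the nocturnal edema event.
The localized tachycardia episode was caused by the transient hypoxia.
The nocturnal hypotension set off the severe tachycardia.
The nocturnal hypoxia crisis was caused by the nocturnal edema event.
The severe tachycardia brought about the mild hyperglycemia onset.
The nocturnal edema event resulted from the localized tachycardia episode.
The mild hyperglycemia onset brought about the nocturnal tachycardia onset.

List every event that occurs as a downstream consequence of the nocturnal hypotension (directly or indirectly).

the mild hyperglycemia onset, the nocturnal tachycardia onset, the severe tachycardia

Direct effects: the severe tachycardia.
2 steps out: the mild hyperglycemia onset.
3 steps out: the nocturnal tachycardia onset.
Not reachable from it: the transient hypoxia, the localized tachycardia episode, the transient sepsis crisis, the nocturnal edema event, the nocturnal hypoxia crisis.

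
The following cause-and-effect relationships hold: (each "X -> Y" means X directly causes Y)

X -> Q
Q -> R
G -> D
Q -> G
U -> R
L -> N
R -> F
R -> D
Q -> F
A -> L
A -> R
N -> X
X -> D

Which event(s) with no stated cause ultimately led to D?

Tracing upstream from D: D ← R ← A.
A separate upstream branch: D ← R ← U.
Each of those chain origins has no stated cause.

A, U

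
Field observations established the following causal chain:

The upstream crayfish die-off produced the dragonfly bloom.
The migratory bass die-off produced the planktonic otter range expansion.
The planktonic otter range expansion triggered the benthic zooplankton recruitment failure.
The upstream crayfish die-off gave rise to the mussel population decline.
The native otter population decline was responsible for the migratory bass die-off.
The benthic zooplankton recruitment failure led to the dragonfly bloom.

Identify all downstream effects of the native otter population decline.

Direct effects: the migratory bass die-off.
2 steps out: the planktonic otter range expansion.
3 steps out: the benthic zooplankton recruitment failure.
4 steps out: the dragonfly bloom.
Not reachable from it: the upstream crayfish die-off, the mussel population decline.

the benthic zooplankton recruitment failure, the dragonfly bloom, the migratory bass die-off, the planktonic otter range expansion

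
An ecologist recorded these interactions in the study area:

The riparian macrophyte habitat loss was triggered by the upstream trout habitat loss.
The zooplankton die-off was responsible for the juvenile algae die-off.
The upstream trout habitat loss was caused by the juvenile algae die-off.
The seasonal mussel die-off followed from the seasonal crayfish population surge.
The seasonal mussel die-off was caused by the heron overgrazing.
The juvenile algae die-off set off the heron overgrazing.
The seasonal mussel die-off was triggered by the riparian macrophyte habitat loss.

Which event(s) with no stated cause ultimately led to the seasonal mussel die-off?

the seasonal crayfish population surge, the zooplankton die-off

Tracing upstream from the seasonal mussel die-off: the seasonal mussel die-off ← the heron overgrazing ← the juvenile algae die-off ← the zooplankton die-off.
A separate upstream branch: the seasonal mussel die-off ← the seasonal crayfish population surge.
Each of those chain origins has no stated cause.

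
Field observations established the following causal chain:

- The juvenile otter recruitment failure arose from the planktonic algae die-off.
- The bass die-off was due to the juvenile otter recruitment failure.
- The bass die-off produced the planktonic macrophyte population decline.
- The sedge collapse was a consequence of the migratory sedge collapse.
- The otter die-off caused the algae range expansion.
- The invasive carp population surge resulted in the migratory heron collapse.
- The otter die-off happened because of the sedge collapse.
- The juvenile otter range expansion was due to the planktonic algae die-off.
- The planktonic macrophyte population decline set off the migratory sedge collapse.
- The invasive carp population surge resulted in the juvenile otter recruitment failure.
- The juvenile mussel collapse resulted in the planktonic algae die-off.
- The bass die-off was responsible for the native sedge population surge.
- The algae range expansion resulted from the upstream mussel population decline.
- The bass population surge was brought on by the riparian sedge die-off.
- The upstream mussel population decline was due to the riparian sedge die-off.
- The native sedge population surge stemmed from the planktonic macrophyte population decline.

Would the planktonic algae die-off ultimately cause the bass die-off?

Yes

There is a causal chain: the planktonic algae die-off → the juvenile otter recruitment failure → the bass die-off.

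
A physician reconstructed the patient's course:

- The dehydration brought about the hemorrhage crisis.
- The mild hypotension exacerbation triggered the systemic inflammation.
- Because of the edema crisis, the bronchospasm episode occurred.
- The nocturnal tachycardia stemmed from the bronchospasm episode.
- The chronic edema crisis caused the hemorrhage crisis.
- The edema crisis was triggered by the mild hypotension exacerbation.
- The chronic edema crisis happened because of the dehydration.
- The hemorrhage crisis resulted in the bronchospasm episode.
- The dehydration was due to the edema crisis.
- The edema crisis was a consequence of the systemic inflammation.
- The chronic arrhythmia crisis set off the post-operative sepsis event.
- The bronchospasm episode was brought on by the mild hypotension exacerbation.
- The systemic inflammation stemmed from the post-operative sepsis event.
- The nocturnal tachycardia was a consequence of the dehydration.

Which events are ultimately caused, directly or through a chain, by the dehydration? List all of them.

Direct effects: the chronic edema crisis, the hemorrhage crisis, the nocturnal tachycardia.
2 steps out: the bronchospasm episode.
Not reachable from it: the chronic arrhythmia crisis, the post-operative sepsis event, the mild hypotension exacerbation, the systemic inflammation, the edema crisis.

the bronchospasm episode, the chronic edema crisis, the hemorrhage crisis, the nocturnal tachycardia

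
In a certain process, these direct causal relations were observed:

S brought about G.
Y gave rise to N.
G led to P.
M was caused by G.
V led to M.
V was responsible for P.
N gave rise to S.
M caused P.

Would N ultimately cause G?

There is a causal chain: N → S → G.

Yes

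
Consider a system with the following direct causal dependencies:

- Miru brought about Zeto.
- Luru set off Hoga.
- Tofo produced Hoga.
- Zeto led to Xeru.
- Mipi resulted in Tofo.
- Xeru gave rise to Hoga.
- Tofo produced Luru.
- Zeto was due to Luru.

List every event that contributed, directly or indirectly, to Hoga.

Immediate causes of Hoga: Tofo, Luru, Xeru.
Further upstream: Mipi, Zeto, Miru.

Luru, Mipi, Miru, Tofo, Xeru, Zeto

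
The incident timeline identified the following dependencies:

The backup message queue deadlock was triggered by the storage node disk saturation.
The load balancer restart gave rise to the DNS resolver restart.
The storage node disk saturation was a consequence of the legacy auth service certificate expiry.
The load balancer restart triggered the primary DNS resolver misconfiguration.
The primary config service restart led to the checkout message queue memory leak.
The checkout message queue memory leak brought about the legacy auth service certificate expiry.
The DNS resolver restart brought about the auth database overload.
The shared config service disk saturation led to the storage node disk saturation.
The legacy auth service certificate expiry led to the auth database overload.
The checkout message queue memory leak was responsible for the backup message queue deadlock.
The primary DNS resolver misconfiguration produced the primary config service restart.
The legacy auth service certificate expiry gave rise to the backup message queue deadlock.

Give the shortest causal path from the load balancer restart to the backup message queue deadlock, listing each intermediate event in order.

the load balancer restart → the primary DNS resolver misconfiguration
the primary DNS resolver misconfiguration → the primary config service restart
the primary config service restart → the checkout message queue memory leak
the checkout message queue memory leak → the backup message queue deadlock
Length: 4 steps.

the load balancer restart → the primary DNS resolver misconfiguration → the primary config service restart → the checkout message queue memory leak → the backup message queue deadlock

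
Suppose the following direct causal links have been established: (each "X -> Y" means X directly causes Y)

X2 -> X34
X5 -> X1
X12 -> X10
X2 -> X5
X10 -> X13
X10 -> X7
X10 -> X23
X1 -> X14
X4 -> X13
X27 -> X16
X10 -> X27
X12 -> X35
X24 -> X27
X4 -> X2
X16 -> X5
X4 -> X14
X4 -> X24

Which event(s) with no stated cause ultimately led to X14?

Tracing upstream from X14: X14 ← X4.
A separate upstream branch: X14 ← X1 ← X5 ← X16 ← X27 ← X10 ← X12.
Each of those chain origins has no stated cause.

X12, X4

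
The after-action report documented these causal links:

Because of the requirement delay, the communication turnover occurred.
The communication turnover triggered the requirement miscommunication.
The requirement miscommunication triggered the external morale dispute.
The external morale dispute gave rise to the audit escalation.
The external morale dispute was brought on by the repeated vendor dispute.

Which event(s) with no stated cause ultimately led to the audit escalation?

Tracing upstream from the audit escalation: the audit escalation ← the external morale dispute ← the requirement miscommunication ← the communication turnover ← the requirement delay.
A separate upstream branch: the audit escalation ← the external morale dispute ← the repeated vendor dispute.
Each of those chain origins has no stated cause.

the repeated vendor dispute, the requirement delay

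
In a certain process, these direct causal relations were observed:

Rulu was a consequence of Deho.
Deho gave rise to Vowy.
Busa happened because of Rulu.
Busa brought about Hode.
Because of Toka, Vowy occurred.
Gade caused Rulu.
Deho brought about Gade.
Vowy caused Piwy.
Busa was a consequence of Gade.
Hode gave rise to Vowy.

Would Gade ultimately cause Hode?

Yes

There is a causal chain: Gade → Busa → Hode.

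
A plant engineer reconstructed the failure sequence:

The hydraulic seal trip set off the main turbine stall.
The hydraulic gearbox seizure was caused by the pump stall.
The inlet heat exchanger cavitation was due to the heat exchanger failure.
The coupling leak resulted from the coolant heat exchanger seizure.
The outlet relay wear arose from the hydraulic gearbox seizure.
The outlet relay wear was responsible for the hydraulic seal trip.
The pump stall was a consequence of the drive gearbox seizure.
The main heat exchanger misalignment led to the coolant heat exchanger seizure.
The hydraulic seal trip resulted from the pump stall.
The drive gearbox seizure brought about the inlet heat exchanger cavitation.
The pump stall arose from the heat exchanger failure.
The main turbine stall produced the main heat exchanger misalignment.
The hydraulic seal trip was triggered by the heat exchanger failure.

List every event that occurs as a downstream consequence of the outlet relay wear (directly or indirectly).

the coolant heat exchanger seizure, the coupling leak, the hydraulic seal trip, the main heat exchanger misalignment, the main turbine stall

Direct effects: the hydraulic seal trip.
2 steps out: the main turbine stall.
3 steps out: the main heat exchanger misalignment.
4 steps out: the coolant heat exchanger seizure.
5 steps out: the coupling leak.
Not reachable from it: the drive gearbox seizure, the heat exchanger failure, the pump stall, the hydraulic gearbox seizure, the inlet heat exchanger cavitation.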